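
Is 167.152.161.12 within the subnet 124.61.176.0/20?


Subnet network: 124.61.176.0
Test IP AND mask: 167.152.160.0
No, 167.152.161.12 is not in 124.61.176.0/20


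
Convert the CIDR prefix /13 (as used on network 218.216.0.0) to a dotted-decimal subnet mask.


/13 means 13 network bits, 19 host bits
Binary: 11111111111110000000000000000000
Mask: 255.248.0.0


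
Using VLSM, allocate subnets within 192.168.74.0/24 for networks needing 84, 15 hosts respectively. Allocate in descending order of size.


84 hosts -> /25 (126 usable): 192.168.74.0/25
15 hosts -> /27 (30 usable): 192.168.74.128/27
Allocation: 192.168.74.0/25 (84 hosts, 126 usable); 192.168.74.128/27 (15 hosts, 30 usable)


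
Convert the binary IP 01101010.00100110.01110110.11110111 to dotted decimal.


01101010 = 106
00100110 = 38
01110110 = 118
11110111 = 247
IP: 106.38.118.247


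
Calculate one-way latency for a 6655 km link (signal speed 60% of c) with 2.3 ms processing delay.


Speed = 0.6 * 3e5 km/s = 180000 km/s
Propagation delay = 6655 / 180000 = 0.037 s = 36.9722 ms
Processing delay = 2.3 ms
Total one-way latency = 39.2722 ms


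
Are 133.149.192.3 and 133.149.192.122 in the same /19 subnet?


Mask: 255.255.224.0
133.149.192.3 AND mask = 133.149.192.0
133.149.192.122 AND mask = 133.149.192.0
Yes, same subnet (133.149.192.0)


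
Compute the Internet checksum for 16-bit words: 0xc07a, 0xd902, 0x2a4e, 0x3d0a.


Sum all words (with carry folding):
+ 0xc07a = 0xc07a
+ 0xd902 = 0x997d
+ 0x2a4e = 0xc3cb
+ 0x3d0a = 0x00d6
One's complement: ~0x00d6
Checksum = 0xff29


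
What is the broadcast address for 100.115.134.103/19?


Network: 100.115.128.0/19
Host bits = 13
Set all host bits to 1:
Broadcast: 100.115.159.255


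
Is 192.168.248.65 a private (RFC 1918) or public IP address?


RFC 1918 private ranges:
  10.0.0.0/8 (10.0.0.0 - 10.255.255.255)
  172.16.0.0/12 (172.16.0.0 - 172.31.255.255)
  192.168.0.0/16 (192.168.0.0 - 192.168.255.255)
Private (in 192.168.0.0/16)


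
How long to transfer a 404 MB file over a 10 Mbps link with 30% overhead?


Effective throughput = 10 * (1 - 30/100) = 7 Mbps
File size in Mb = 404 * 8 = 3232 Mb
Time = 3232 / 7
Time = 461.7143 seconds


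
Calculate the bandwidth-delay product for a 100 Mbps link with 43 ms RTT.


BDP = bandwidth * RTT
= 100 Mbps * 43 ms
= 100 * 1e6 * 43 / 1000 bits
= 4300000 bits
= 537500 bytes
= 524.9023 KB
BDP = 4300000 bits (537500 bytes)


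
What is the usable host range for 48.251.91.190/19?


Network: 48.251.64.0
Broadcast: 48.251.95.255
First usable = network + 1
Last usable = broadcast - 1
Range: 48.251.64.1 to 48.251.95.254


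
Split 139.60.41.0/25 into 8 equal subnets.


New prefix = 25 + 3 = 28
Each subnet has 16 addresses
  139.60.41.0/28
  139.60.41.16/28
  139.60.41.32/28
  139.60.41.48/28
  139.60.41.64/28
  139.60.41.80/28
  139.60.41.96/28
  139.60.41.112/28
Subnets: 139.60.41.0/28, 139.60.41.16/28, 139.60.41.32/28, 139.60.41.48/28, 139.60.41.64/28, 139.60.41.80/28, 139.60.41.96/28, 139.60.41.112/28


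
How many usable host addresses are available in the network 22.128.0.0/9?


Host bits = 32 - 9 = 23
Total addresses = 2^23 = 8388608
Usable = total - 2 (network and broadcast)
Usable hosts: 8388606


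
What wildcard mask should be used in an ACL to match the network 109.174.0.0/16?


Subnet mask: 255.255.0.0
Wildcard = 255.255.255.255 - subnet mask
255 - 255 = 0
255 - 255 = 0
255 - 0 = 255
255 - 0 = 255
Wildcard: 0.0.255.255


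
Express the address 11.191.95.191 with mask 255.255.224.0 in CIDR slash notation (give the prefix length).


Binary: 11111111.11111111.11100000.00000000
Count leading 1s
Prefix: /19


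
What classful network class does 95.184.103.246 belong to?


First octet: 95
Binary: 01011111
0xxxxxxx -> Class A (1-126)
Class A, default mask 255.0.0.0 (/8)


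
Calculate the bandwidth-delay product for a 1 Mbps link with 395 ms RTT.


BDP = bandwidth * RTT
= 1 Mbps * 395 ms
= 1 * 1e6 * 395 / 1000 bits
= 395000 bits
= 49375 bytes
= 48.2178 KB
BDP = 395000 bits (49375 bytes)


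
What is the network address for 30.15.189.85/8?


IP:   00011110.00001111.10111101.01010101
Mask: 11111111.00000000.00000000.00000000
AND operation:
Net:  00011110.00000000.00000000.00000000
Network: 30.0.0.0/8


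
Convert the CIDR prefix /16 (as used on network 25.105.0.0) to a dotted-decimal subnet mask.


/16 means 16 network bits, 16 host bits
Binary: 11111111111111110000000000000000
Mask: 255.255.0.0


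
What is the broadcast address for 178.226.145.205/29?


Network: 178.226.145.200/29
Host bits = 3
Set all host bits to 1:
Broadcast: 178.226.145.207


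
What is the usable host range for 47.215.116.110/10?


Network: 47.192.0.0
Broadcast: 47.255.255.255
First usable = network + 1
Last usable = broadcast - 1
Range: 47.192.0.1 to 47.255.255.254


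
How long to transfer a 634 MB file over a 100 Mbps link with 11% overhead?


Effective throughput = 100 * (1 - 11/100) = 89 Mbps
File size in Mb = 634 * 8 = 5072 Mb
Time = 5072 / 89
Time = 56.9888 seconds


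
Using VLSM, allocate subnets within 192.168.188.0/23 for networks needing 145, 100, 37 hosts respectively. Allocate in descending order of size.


145 hosts -> /24 (254 usable): 192.168.188.0/24
100 hosts -> /25 (126 usable): 192.168.189.0/25
37 hosts -> /26 (62 usable): 192.168.189.128/26
Allocation: 192.168.188.0/24 (145 hosts, 254 usable); 192.168.189.0/25 (100 hosts, 126 usable); 192.168.189.128/26 (37 hosts, 62 usable)


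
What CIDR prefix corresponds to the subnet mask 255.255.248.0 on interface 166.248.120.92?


Binary: 11111111.11111111.11111000.00000000
Count leading 1s
Prefix: /21


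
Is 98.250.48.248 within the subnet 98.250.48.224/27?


Subnet network: 98.250.48.224
Test IP AND mask: 98.250.48.224
Yes, 98.250.48.248 is in 98.250.48.224/27


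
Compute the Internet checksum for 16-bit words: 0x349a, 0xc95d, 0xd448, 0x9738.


Sum all words (with carry folding):
+ 0x349a = 0x349a
+ 0xc95d = 0xfdf7
+ 0xd448 = 0xd240
+ 0x9738 = 0x6979
One's complement: ~0x6979
Checksum = 0x9686


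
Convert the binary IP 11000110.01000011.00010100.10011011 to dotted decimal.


11000110 = 198
01000011 = 67
00010100 = 20
10011011 = 155
IP: 198.67.20.155


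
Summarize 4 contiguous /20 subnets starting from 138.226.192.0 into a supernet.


Original prefix: /20
Number of subnets: 4 = 2^2
New prefix = 20 - 2 = 18
Supernet: 138.226.192.0/18


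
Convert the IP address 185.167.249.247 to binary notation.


185 = 10111001
167 = 10100111
249 = 11111001
247 = 11110111
Binary: 10111001.10100111.11111001.11110111


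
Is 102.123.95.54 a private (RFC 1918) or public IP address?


RFC 1918 private ranges:
  10.0.0.0/8 (10.0.0.0 - 10.255.255.255)
  172.16.0.0/12 (172.16.0.0 - 172.31.255.255)
  192.168.0.0/16 (192.168.0.0 - 192.168.255.255)
Public (not in any RFC 1918 range)


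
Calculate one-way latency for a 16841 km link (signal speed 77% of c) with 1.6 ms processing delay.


Speed = 0.77 * 3e5 km/s = 231000 km/s
Propagation delay = 16841 / 231000 = 0.0729 s = 72.9048 ms
Processing delay = 1.6 ms
Total one-way latency = 74.5048 ms


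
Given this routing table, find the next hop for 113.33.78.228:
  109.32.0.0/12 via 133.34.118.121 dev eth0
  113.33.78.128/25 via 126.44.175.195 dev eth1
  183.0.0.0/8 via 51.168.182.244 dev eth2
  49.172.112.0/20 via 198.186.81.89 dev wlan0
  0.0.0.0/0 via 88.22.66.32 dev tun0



Longest prefix match for 113.33.78.228:
  /12 109.32.0.0: no
  /25 113.33.78.128: MATCH
  /8 183.0.0.0: no
  /20 49.172.112.0: no
  /0 0.0.0.0: MATCH
Selected: next-hop 126.44.175.195 via eth1 (matched /25)


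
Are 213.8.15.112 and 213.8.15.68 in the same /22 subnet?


Mask: 255.255.252.0
213.8.15.112 AND mask = 213.8.12.0
213.8.15.68 AND mask = 213.8.12.0
Yes, same subnet (213.8.12.0)


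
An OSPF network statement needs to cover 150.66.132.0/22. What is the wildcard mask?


Subnet mask: 255.255.252.0
Wildcard = 255.255.255.255 - subnet mask
255 - 255 = 0
255 - 255 = 0
255 - 252 = 3
255 - 0 = 255
Wildcard: 0.0.3.255


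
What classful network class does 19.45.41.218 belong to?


First octet: 19
Binary: 00010011
0xxxxxxx -> Class A (1-126)
Class A, default mask 255.0.0.0 (/8)


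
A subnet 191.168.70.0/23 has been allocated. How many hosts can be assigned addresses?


Host bits = 32 - 23 = 9
Total addresses = 2^9 = 512
Usable = total - 2 (network and broadcast)
Usable hosts: 510


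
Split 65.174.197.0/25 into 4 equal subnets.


New prefix = 25 + 2 = 27
Each subnet has 32 addresses
  65.174.197.0/27
  65.174.197.32/27
  65.174.197.64/27
  65.174.197.96/27
Subnets: 65.174.197.0/27, 65.174.197.32/27, 65.174.197.64/27, 65.174.197.96/27


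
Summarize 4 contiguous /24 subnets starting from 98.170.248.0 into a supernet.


Original prefix: /24
Number of subnets: 4 = 2^2
New prefix = 24 - 2 = 22
Supernet: 98.170.248.0/22


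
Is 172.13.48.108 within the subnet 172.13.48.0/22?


Subnet network: 172.13.48.0
Test IP AND mask: 172.13.48.0
Yes, 172.13.48.108 is in 172.13.48.0/22


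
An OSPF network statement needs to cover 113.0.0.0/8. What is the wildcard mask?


Subnet mask: 255.0.0.0
Wildcard = 255.255.255.255 - subnet mask
255 - 255 = 0
255 - 0 = 255
255 - 0 = 255
255 - 0 = 255
Wildcard: 0.255.255.255


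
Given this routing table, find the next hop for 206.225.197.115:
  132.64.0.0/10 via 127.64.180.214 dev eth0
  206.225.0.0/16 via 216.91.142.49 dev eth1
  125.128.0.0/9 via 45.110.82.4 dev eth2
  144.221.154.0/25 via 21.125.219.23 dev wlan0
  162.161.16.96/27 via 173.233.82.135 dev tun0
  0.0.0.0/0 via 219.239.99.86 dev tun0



Longest prefix match for 206.225.197.115:
  /10 132.64.0.0: no
  /16 206.225.0.0: MATCH
  /9 125.128.0.0: no
  /25 144.221.154.0: no
  /27 162.161.16.96: no
  /0 0.0.0.0: MATCH
Selected: next-hop 216.91.142.49 via eth1 (matched /16)


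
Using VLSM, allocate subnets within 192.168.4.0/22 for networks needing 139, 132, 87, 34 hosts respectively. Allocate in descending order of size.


139 hosts -> /24 (254 usable): 192.168.4.0/24
132 hosts -> /24 (254 usable): 192.168.5.0/24
87 hosts -> /25 (126 usable): 192.168.6.0/25
34 hosts -> /26 (62 usable): 192.168.6.128/26
Allocation: 192.168.4.0/24 (139 hosts, 254 usable); 192.168.5.0/24 (132 hosts, 254 usable); 192.168.6.0/25 (87 hosts, 126 usable); 192.168.6.128/26 (34 hosts, 62 usable)


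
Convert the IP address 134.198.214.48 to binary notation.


134 = 10000110
198 = 11000110
214 = 11010110
48 = 00110000
Binary: 10000110.11000110.11010110.00110000


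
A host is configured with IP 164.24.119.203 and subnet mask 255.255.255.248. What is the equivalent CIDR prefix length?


Binary: 11111111.11111111.11111111.11111000
Count leading 1s
Prefix: /29


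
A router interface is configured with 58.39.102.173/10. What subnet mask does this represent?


/10 means 10 network bits, 22 host bits
Binary: 11111111110000000000000000000000
Mask: 255.192.0.0


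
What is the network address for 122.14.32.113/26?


IP:   01111010.00001110.00100000.01110001
Mask: 11111111.11111111.11111111.11000000
AND operation:
Net:  01111010.00001110.00100000.01000000
Network: 122.14.32.64/26


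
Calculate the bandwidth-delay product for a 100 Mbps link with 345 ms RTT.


BDP = bandwidth * RTT
= 100 Mbps * 345 ms
= 100 * 1e6 * 345 / 1000 bits
= 34500000 bits
= 4312500 bytes
= 4211.4258 KB
BDP = 34500000 bits (4312500 bytes)


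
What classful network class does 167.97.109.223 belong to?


First octet: 167
Binary: 10100111
10xxxxxx -> Class B (128-191)
Class B, default mask 255.255.0.0 (/16)


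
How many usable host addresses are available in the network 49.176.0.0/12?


Host bits = 32 - 12 = 20
Total addresses = 2^20 = 1048576
Usable = total - 2 (network and broadcast)
Usable hosts: 1048574


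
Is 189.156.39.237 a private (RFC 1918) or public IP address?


RFC 1918 private ranges:
  10.0.0.0/8 (10.0.0.0 - 10.255.255.255)
  172.16.0.0/12 (172.16.0.0 - 172.31.255.255)
  192.168.0.0/16 (192.168.0.0 - 192.168.255.255)
Public (not in any RFC 1918 range)


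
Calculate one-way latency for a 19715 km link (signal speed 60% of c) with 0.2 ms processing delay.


Speed = 0.6 * 3e5 km/s = 180000 km/s
Propagation delay = 19715 / 180000 = 0.1095 s = 109.5278 ms
Processing delay = 0.2 ms
Total one-way latency = 109.7278 ms


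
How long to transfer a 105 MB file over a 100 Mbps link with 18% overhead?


Effective throughput = 100 * (1 - 18/100) = 82 Mbps
File size in Mb = 105 * 8 = 840 Mb
Time = 840 / 82
Time = 10.2439 seconds


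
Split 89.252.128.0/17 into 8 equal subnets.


New prefix = 17 + 3 = 20
Each subnet has 4096 addresses
  89.252.128.0/20
  89.252.144.0/20
  89.252.160.0/20
  89.252.176.0/20
  89.252.192.0/20
  89.252.208.0/20
  89.252.224.0/20
  89.252.240.0/20
Subnets: 89.252.128.0/20, 89.252.144.0/20, 89.252.160.0/20, 89.252.176.0/20, 89.252.192.0/20, 89.252.208.0/20, 89.252.224.0/20, 89.252.240.0/20


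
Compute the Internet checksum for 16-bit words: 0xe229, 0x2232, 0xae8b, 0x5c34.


Sum all words (with carry folding):
+ 0xe229 = 0xe229
+ 0x2232 = 0x045c
+ 0xae8b = 0xb2e7
+ 0x5c34 = 0x0f1c
One's complement: ~0x0f1c
Checksum = 0xf0e3


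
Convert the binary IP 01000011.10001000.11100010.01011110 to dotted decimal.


01000011 = 67
10001000 = 136
11100010 = 226
01011110 = 94
IP: 67.136.226.94


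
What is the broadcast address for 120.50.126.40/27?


Network: 120.50.126.32/27
Host bits = 5
Set all host bits to 1:
Broadcast: 120.50.126.63


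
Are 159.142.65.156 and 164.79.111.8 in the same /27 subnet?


Mask: 255.255.255.224
159.142.65.156 AND mask = 159.142.65.128
164.79.111.8 AND mask = 164.79.111.0
No, different subnets (159.142.65.128 vs 164.79.111.0)


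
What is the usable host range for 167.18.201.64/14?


Network: 167.16.0.0
Broadcast: 167.19.255.255
First usable = network + 1
Last usable = broadcast - 1
Range: 167.16.0.1 to 167.19.255.254


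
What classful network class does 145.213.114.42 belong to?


First octet: 145
Binary: 10010001
10xxxxxx -> Class B (128-191)
Class B, default mask 255.255.0.0 (/16)


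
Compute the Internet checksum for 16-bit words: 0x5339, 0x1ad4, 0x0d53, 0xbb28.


Sum all words (with carry folding):
+ 0x5339 = 0x5339
+ 0x1ad4 = 0x6e0d
+ 0x0d53 = 0x7b60
+ 0xbb28 = 0x3689
One's complement: ~0x3689
Checksum = 0xc976


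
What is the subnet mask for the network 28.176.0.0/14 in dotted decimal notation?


/14 means 14 network bits, 18 host bits
Binary: 11111111111111000000000000000000
Mask: 255.252.0.0


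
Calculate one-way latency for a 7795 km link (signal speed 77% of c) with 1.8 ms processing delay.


Speed = 0.77 * 3e5 km/s = 231000 km/s
Propagation delay = 7795 / 231000 = 0.0337 s = 33.7446 ms
Processing delay = 1.8 ms
Total one-way latency = 35.5446 ms


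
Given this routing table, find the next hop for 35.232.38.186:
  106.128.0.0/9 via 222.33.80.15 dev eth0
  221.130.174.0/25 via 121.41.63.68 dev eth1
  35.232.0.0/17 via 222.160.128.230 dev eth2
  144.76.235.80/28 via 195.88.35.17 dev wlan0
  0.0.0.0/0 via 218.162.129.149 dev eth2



Longest prefix match for 35.232.38.186:
  /9 106.128.0.0: no
  /25 221.130.174.0: no
  /17 35.232.0.0: MATCH
  /28 144.76.235.80: no
  /0 0.0.0.0: MATCH
Selected: next-hop 222.160.128.230 via eth2 (matched /17)


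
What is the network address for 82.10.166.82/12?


IP:   01010010.00001010.10100110.01010010
Mask: 11111111.11110000.00000000.00000000
AND operation:
Net:  01010010.00000000.00000000.00000000
Network: 82.0.0.0/12


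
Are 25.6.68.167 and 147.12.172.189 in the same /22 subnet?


Mask: 255.255.252.0
25.6.68.167 AND mask = 25.6.68.0
147.12.172.189 AND mask = 147.12.172.0
No, different subnets (25.6.68.0 vs 147.12.172.0)


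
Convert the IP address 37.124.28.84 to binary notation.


37 = 00100101
124 = 01111100
28 = 00011100
84 = 01010100
Binary: 00100101.01111100.00011100.01010100


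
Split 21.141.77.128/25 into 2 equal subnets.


New prefix = 25 + 1 = 26
Each subnet has 64 addresses
  21.141.77.128/26
  21.141.77.192/26
Subnets: 21.141.77.128/26, 21.141.77.192/26


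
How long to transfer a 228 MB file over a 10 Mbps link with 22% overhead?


Effective throughput = 10 * (1 - 22/100) = 7.8 Mbps
File size in Mb = 228 * 8 = 1824 Mb
Time = 1824 / 7.8
Time = 233.8462 seconds


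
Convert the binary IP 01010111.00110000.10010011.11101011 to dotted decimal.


01010111 = 87
00110000 = 48
10010011 = 147
11101011 = 235
IP: 87.48.147.235


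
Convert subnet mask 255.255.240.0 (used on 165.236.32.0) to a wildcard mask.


Subnet mask: 255.255.240.0
Wildcard = 255.255.255.255 - subnet mask
255 - 255 = 0
255 - 255 = 0
255 - 240 = 15
255 - 0 = 255
Wildcard: 0.0.15.255


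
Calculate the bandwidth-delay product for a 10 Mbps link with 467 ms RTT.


BDP = bandwidth * RTT
= 10 Mbps * 467 ms
= 10 * 1e6 * 467 / 1000 bits
= 4670000 bits
= 583750 bytes
= 570.0684 KB
BDP = 4670000 bits (583750 bytes)


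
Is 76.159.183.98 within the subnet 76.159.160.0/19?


Subnet network: 76.159.160.0
Test IP AND mask: 76.159.160.0
Yes, 76.159.183.98 is in 76.159.160.0/19


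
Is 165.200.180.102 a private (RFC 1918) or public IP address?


RFC 1918 private ranges:
  10.0.0.0/8 (10.0.0.0 - 10.255.255.255)
  172.16.0.0/12 (172.16.0.0 - 172.31.255.255)
  192.168.0.0/16 (192.168.0.0 - 192.168.255.255)
Public (not in any RFC 1918 range)


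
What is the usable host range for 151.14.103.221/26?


Network: 151.14.103.192
Broadcast: 151.14.103.255
First usable = network + 1
Last usable = broadcast - 1
Range: 151.14.103.193 to 151.14.103.254


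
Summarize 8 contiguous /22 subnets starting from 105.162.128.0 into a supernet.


Original prefix: /22
Number of subnets: 8 = 2^3
New prefix = 22 - 3 = 19
Supernet: 105.162.128.0/19


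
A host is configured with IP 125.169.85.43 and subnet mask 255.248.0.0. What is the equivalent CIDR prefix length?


Binary: 11111111.11111000.00000000.00000000
Count leading 1s
Prefix: /13


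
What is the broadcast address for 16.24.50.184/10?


Network: 16.0.0.0/10
Host bits = 22
Set all host bits to 1:
Broadcast: 16.63.255.255


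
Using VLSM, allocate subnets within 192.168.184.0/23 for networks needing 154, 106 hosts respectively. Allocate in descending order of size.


154 hosts -> /24 (254 usable): 192.168.184.0/24
106 hosts -> /25 (126 usable): 192.168.185.0/25
Allocation: 192.168.184.0/24 (154 hosts, 254 usable); 192.168.185.0/25 (106 hosts, 126 usable)


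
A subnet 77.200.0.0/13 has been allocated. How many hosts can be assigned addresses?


Host bits = 32 - 13 = 19
Total addresses = 2^19 = 524288
Usable = total - 2 (network and broadcast)
Usable hosts: 524286


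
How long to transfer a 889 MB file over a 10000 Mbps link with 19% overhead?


Effective throughput = 10000 * (1 - 19/100) = 8100.0 Mbps
File size in Mb = 889 * 8 = 7112 Mb
Time = 7112 / 8100.0
Time = 0.878 seconds


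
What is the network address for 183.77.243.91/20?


IP:   10110111.01001101.11110011.01011011
Mask: 11111111.11111111.11110000.00000000
AND operation:
Net:  10110111.01001101.11110000.00000000
Network: 183.77.240.0/20


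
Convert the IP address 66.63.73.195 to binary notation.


66 = 01000010
63 = 00111111
73 = 01001001
195 = 11000011
Binary: 01000010.00111111.01001001.11000011


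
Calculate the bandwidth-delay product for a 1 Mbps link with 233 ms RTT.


BDP = bandwidth * RTT
= 1 Mbps * 233 ms
= 1 * 1e6 * 233 / 1000 bits
= 233000 bits
= 29125 bytes
= 28.4424 KB
BDP = 233000 bits (29125 bytes)


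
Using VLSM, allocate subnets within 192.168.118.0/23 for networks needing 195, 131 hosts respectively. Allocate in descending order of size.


195 hosts -> /24 (254 usable): 192.168.118.0/24
131 hosts -> /24 (254 usable): 192.168.119.0/24
Allocation: 192.168.118.0/24 (195 hosts, 254 usable); 192.168.119.0/24 (131 hosts, 254 usable)


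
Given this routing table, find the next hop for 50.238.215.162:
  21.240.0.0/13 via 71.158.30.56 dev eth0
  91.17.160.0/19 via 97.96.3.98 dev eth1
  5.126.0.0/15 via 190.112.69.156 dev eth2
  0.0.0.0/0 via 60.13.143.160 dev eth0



Longest prefix match for 50.238.215.162:
  /13 21.240.0.0: no
  /19 91.17.160.0: no
  /15 5.126.0.0: no
  /0 0.0.0.0: MATCH
Selected: next-hop 60.13.143.160 via eth0 (matched /0)


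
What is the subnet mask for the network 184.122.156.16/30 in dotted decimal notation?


/30 means 30 network bits, 2 host bits
Binary: 11111111111111111111111111111100
Mask: 255.255.255.252


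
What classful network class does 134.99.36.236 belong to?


First octet: 134
Binary: 10000110
10xxxxxx -> Class B (128-191)
Class B, default mask 255.255.0.0 (/16)


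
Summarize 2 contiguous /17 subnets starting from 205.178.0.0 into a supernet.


Original prefix: /17
Number of subnets: 2 = 2^1
New prefix = 17 - 1 = 16
Supernet: 205.178.0.0/16


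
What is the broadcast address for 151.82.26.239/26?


Network: 151.82.26.192/26
Host bits = 6
Set all host bits to 1:
Broadcast: 151.82.26.255


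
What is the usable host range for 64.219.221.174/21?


Network: 64.219.216.0
Broadcast: 64.219.223.255
First usable = network + 1
Last usable = broadcast - 1
Range: 64.219.216.1 to 64.219.223.254


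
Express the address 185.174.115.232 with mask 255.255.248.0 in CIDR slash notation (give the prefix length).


Binary: 11111111.11111111.11111000.00000000
Count leading 1s
Prefix: /21


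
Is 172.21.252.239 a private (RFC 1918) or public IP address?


RFC 1918 private ranges:
  10.0.0.0/8 (10.0.0.0 - 10.255.255.255)
  172.16.0.0/12 (172.16.0.0 - 172.31.255.255)
  192.168.0.0/16 (192.168.0.0 - 192.168.255.255)
Private (in 172.16.0.0/12)


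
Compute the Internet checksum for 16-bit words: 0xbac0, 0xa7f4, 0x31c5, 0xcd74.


Sum all words (with carry folding):
+ 0xbac0 = 0xbac0
+ 0xa7f4 = 0x62b5
+ 0x31c5 = 0x947a
+ 0xcd74 = 0x61ef
One's complement: ~0x61ef
Checksum = 0x9e10


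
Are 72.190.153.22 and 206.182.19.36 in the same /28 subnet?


Mask: 255.255.255.240
72.190.153.22 AND mask = 72.190.153.16
206.182.19.36 AND mask = 206.182.19.32
No, different subnets (72.190.153.16 vs 206.182.19.32)


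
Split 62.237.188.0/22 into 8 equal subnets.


New prefix = 22 + 3 = 25
Each subnet has 128 addresses
  62.237.188.0/25
  62.237.188.128/25
  62.237.189.0/25
  62.237.189.128/25
  62.237.190.0/25
  62.237.190.128/25
  62.237.191.0/25
  62.237.191.128/25
Subnets: 62.237.188.0/25, 62.237.188.128/25, 62.237.189.0/25, 62.237.189.128/25, 62.237.190.0/25, 62.237.190.128/25, 62.237.191.0/25, 62.237.191.128/25


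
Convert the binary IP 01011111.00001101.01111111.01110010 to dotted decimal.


01011111 = 95
00001101 = 13
01111111 = 127
01110010 = 114
IP: 95.13.127.114


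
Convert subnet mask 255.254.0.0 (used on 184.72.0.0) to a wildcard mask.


Subnet mask: 255.254.0.0
Wildcard = 255.255.255.255 - subnet mask
255 - 255 = 0
255 - 254 = 1
255 - 0 = 255
255 - 0 = 255
Wildcard: 0.1.255.255


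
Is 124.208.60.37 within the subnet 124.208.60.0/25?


Subnet network: 124.208.60.0
Test IP AND mask: 124.208.60.0
Yes, 124.208.60.37 is in 124.208.60.0/25


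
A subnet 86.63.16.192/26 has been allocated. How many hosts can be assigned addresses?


Host bits = 32 - 26 = 6
Total addresses = 2^6 = 64
Usable = total - 2 (network and broadcast)
Usable hosts: 62


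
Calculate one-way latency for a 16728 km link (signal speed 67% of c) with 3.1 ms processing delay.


Speed = 0.67 * 3e5 km/s = 201000 km/s
Propagation delay = 16728 / 201000 = 0.0832 s = 83.2239 ms
Processing delay = 3.1 ms
Total one-way latency = 86.3239 ms


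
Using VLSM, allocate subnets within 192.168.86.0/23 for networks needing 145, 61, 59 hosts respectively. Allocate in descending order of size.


145 hosts -> /24 (254 usable): 192.168.86.0/24
61 hosts -> /26 (62 usable): 192.168.87.0/26
59 hosts -> /26 (62 usable): 192.168.87.64/26
Allocation: 192.168.86.0/24 (145 hosts, 254 usable); 192.168.87.0/26 (61 hosts, 62 usable); 192.168.87.64/26 (59 hosts, 62 usable)


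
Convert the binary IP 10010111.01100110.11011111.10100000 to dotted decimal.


10010111 = 151
01100110 = 102
11011111 = 223
10100000 = 160
IP: 151.102.223.160


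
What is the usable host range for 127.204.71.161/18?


Network: 127.204.64.0
Broadcast: 127.204.127.255
First usable = network + 1
Last usable = broadcast - 1
Range: 127.204.64.1 to 127.204.127.254


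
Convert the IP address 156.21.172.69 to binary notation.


156 = 10011100
21 = 00010101
172 = 10101100
69 = 01000101
Binary: 10011100.00010101.10101100.01000101


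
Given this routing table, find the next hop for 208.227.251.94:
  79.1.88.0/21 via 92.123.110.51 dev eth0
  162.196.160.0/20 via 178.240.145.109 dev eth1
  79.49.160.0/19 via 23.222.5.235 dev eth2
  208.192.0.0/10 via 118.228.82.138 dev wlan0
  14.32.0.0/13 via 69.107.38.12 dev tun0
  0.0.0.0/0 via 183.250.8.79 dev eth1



Longest prefix match for 208.227.251.94:
  /21 79.1.88.0: no
  /20 162.196.160.0: no
  /19 79.49.160.0: no
  /10 208.192.0.0: MATCH
  /13 14.32.0.0: no
  /0 0.0.0.0: MATCH
Selected: next-hop 118.228.82.138 via wlan0 (matched /10)


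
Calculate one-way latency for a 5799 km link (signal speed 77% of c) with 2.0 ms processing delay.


Speed = 0.77 * 3e5 km/s = 231000 km/s
Propagation delay = 5799 / 231000 = 0.0251 s = 25.1039 ms
Processing delay = 2.0 ms
Total one-way latency = 27.1039 ms


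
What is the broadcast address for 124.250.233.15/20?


Network: 124.250.224.0/20
Host bits = 12
Set all host bits to 1:
Broadcast: 124.250.239.255


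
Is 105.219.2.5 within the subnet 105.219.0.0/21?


Subnet network: 105.219.0.0
Test IP AND mask: 105.219.0.0
Yes, 105.219.2.5 is in 105.219.0.0/21


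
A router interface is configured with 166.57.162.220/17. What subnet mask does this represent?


/17 means 17 network bits, 15 host bits
Binary: 11111111111111111000000000000000
Mask: 255.255.128.0


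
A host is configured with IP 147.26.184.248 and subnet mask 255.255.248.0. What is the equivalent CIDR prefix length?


Binary: 11111111.11111111.11111000.00000000
Count leading 1s
Prefix: /21


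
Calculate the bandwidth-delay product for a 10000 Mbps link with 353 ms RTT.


BDP = bandwidth * RTT
= 10000 Mbps * 353 ms
= 10000 * 1e6 * 353 / 1000 bits
= 3530000000 bits
= 441250000 bytes
= 430908.2031 KB
BDP = 3530000000 bits (441250000 bytes)


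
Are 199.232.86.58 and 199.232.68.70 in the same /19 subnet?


Mask: 255.255.224.0
199.232.86.58 AND mask = 199.232.64.0
199.232.68.70 AND mask = 199.232.64.0
Yes, same subnet (199.232.64.0)


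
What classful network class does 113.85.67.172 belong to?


First octet: 113
Binary: 01110001
0xxxxxxx -> Class A (1-126)
Class A, default mask 255.0.0.0 (/8)


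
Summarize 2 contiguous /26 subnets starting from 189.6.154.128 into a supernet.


Original prefix: /26
Number of subnets: 2 = 2^1
New prefix = 26 - 1 = 25
Supernet: 189.6.154.128/25


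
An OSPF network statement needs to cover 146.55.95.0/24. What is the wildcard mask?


Subnet mask: 255.255.255.0
Wildcard = 255.255.255.255 - subnet mask
255 - 255 = 0
255 - 255 = 0
255 - 255 = 0
255 - 0 = 255
Wildcard: 0.0.0.255


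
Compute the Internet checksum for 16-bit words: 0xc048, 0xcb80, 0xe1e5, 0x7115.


Sum all words (with carry folding):
+ 0xc048 = 0xc048
+ 0xcb80 = 0x8bc9
+ 0xe1e5 = 0x6daf
+ 0x7115 = 0xdec4
One's complement: ~0xdec4
Checksum = 0x213b


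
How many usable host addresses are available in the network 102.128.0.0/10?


Host bits = 32 - 10 = 22
Total addresses = 2^22 = 4194304
Usable = total - 2 (network and broadcast)
Usable hosts: 4194302


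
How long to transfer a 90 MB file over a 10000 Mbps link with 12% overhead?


Effective throughput = 10000 * (1 - 12/100) = 8800 Mbps
File size in Mb = 90 * 8 = 720 Mb
Time = 720 / 8800
Time = 0.0818 seconds


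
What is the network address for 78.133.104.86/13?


IP:   01001110.10000101.01101000.01010110
Mask: 11111111.11111000.00000000.00000000
AND operation:
Net:  01001110.10000000.00000000.00000000
Network: 78.128.0.0/13


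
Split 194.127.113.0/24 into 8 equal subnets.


New prefix = 24 + 3 = 27
Each subnet has 32 addresses
  194.127.113.0/27
  194.127.113.32/27
  194.127.113.64/27
  194.127.113.96/27
  194.127.113.128/27
  194.127.113.160/27
  194.127.113.192/27
  194.127.113.224/27
Subnets: 194.127.113.0/27, 194.127.113.32/27, 194.127.113.64/27, 194.127.113.96/27, 194.127.113.128/27, 194.127.113.160/27, 194.127.113.192/27, 194.127.113.224/27


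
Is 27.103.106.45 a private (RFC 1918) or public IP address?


RFC 1918 private ranges:
  10.0.0.0/8 (10.0.0.0 - 10.255.255.255)
  172.16.0.0/12 (172.16.0.0 - 172.31.255.255)
  192.168.0.0/16 (192.168.0.0 - 192.168.255.255)
Public (not in any RFC 1918 range)


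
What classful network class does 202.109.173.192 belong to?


First octet: 202
Binary: 11001010
110xxxxx -> Class C (192-223)
Class C, default mask 255.255.255.0 (/24)


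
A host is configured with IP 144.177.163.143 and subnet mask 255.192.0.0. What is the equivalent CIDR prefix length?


Binary: 11111111.11000000.00000000.00000000
Count leading 1s
Prefix: /10


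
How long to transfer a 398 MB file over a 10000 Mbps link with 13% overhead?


Effective throughput = 10000 * (1 - 13/100) = 8700 Mbps
File size in Mb = 398 * 8 = 3184 Mb
Time = 3184 / 8700
Time = 0.366 seconds


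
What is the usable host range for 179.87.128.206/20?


Network: 179.87.128.0
Broadcast: 179.87.143.255
First usable = network + 1
Last usable = broadcast - 1
Range: 179.87.128.1 to 179.87.143.254


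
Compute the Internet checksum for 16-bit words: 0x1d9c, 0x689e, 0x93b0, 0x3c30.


Sum all words (with carry folding):
+ 0x1d9c = 0x1d9c
+ 0x689e = 0x863a
+ 0x93b0 = 0x19eb
+ 0x3c30 = 0x561b
One's complement: ~0x561b
Checksum = 0xa9e4


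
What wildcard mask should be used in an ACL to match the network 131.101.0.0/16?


Subnet mask: 255.255.0.0
Wildcard = 255.255.255.255 - subnet mask
255 - 255 = 0
255 - 255 = 0
255 - 0 = 255
255 - 0 = 255
Wildcard: 0.0.255.255


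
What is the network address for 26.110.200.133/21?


IP:   00011010.01101110.11001000.10000101
Mask: 11111111.11111111.11111000.00000000
AND operation:
Net:  00011010.01101110.11001000.00000000
Network: 26.110.200.0/21


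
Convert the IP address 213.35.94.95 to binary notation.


213 = 11010101
35 = 00100011
94 = 01011110
95 = 01011111
Binary: 11010101.00100011.01011110.01011111


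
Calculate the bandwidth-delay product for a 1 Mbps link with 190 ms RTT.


BDP = bandwidth * RTT
= 1 Mbps * 190 ms
= 1 * 1e6 * 190 / 1000 bits
= 190000 bits
= 23750 bytes
= 23.1934 KB
BDP = 190000 bits (23750 bytes)


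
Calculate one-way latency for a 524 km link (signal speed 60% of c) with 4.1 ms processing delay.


Speed = 0.6 * 3e5 km/s = 180000 km/s
Propagation delay = 524 / 180000 = 0.0029 s = 2.9111 ms
Processing delay = 4.1 ms
Total one-way latency = 7.0111 ms


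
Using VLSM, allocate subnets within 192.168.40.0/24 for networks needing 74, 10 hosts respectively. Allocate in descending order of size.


74 hosts -> /25 (126 usable): 192.168.40.0/25
10 hosts -> /28 (14 usable): 192.168.40.128/28
Allocation: 192.168.40.0/25 (74 hosts, 126 usable); 192.168.40.128/28 (10 hosts, 14 usable)


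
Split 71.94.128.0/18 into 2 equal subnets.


New prefix = 18 + 1 = 19
Each subnet has 8192 addresses
  71.94.128.0/19
  71.94.160.0/19
Subnets: 71.94.128.0/19, 71.94.160.0/19


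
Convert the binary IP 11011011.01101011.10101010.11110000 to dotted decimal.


11011011 = 219
01101011 = 107
10101010 = 170
11110000 = 240
IP: 219.107.170.240


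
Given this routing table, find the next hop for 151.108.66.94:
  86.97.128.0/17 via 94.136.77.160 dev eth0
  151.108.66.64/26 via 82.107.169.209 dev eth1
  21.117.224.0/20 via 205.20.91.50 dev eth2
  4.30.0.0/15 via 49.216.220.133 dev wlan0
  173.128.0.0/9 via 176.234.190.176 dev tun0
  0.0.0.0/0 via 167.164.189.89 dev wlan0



Longest prefix match for 151.108.66.94:
  /17 86.97.128.0: no
  /26 151.108.66.64: MATCH
  /20 21.117.224.0: no
  /15 4.30.0.0: no
  /9 173.128.0.0: no
  /0 0.0.0.0: MATCH
Selected: next-hop 82.107.169.209 via eth1 (matched /26)


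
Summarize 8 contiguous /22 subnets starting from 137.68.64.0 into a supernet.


Original prefix: /22
Number of subnets: 8 = 2^3
New prefix = 22 - 3 = 19
Supernet: 137.68.64.0/19


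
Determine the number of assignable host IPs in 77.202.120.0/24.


Host bits = 32 - 24 = 8
Total addresses = 2^8 = 256
Usable = total - 2 (network and broadcast)
Usable hosts: 254


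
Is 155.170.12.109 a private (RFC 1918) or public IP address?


RFC 1918 private ranges:
  10.0.0.0/8 (10.0.0.0 - 10.255.255.255)
  172.16.0.0/12 (172.16.0.0 - 172.31.255.255)
  192.168.0.0/16 (192.168.0.0 - 192.168.255.255)
Public (not in any RFC 1918 range)


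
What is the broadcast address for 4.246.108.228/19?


Network: 4.246.96.0/19
Host bits = 13
Set all host bits to 1:
Broadcast: 4.246.127.255


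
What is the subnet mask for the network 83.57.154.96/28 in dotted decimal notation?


/28 means 28 network bits, 4 host bits
Binary: 11111111111111111111111111110000
Mask: 255.255.255.240


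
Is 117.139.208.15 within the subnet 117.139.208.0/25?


Subnet network: 117.139.208.0
Test IP AND mask: 117.139.208.0
Yes, 117.139.208.15 is in 117.139.208.0/25


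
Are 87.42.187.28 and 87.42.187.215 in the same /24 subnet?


Mask: 255.255.255.0
87.42.187.28 AND mask = 87.42.187.0
87.42.187.215 AND mask = 87.42.187.0
Yes, same subnet (87.42.187.0)


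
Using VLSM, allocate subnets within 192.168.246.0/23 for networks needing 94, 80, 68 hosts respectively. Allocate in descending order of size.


94 hosts -> /25 (126 usable): 192.168.246.0/25
80 hosts -> /25 (126 usable): 192.168.246.128/25
68 hosts -> /25 (126 usable): 192.168.247.0/25
Allocation: 192.168.246.0/25 (94 hosts, 126 usable); 192.168.246.128/25 (80 hosts, 126 usable); 192.168.247.0/25 (68 hosts, 126 usable)


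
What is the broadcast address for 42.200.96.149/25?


Network: 42.200.96.128/25
Host bits = 7
Set all host bits to 1:
Broadcast: 42.200.96.255


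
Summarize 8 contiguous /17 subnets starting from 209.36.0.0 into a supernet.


Original prefix: /17
Number of subnets: 8 = 2^3
New prefix = 17 - 3 = 14
Supernet: 209.36.0.0/14


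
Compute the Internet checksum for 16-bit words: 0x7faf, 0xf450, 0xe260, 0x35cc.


Sum all words (with carry folding):
+ 0x7faf = 0x7faf
+ 0xf450 = 0x7400
+ 0xe260 = 0x5661
+ 0x35cc = 0x8c2d
One's complement: ~0x8c2d
Checksum = 0x73d2


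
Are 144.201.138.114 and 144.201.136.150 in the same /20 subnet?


Mask: 255.255.240.0
144.201.138.114 AND mask = 144.201.128.0
144.201.136.150 AND mask = 144.201.128.0
Yes, same subnet (144.201.128.0)


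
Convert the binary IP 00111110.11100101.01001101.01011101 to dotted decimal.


00111110 = 62
11100101 = 229
01001101 = 77
01011101 = 93
IP: 62.229.77.93


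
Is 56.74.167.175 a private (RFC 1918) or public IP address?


RFC 1918 private ranges:
  10.0.0.0/8 (10.0.0.0 - 10.255.255.255)
  172.16.0.0/12 (172.16.0.0 - 172.31.255.255)
  192.168.0.0/16 (192.168.0.0 - 192.168.255.255)
Public (not in any RFC 1918 range)


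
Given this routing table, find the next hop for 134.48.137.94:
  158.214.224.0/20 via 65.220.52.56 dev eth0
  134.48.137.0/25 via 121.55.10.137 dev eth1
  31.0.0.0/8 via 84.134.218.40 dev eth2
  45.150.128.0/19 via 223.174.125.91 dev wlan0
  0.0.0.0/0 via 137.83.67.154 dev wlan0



Longest prefix match for 134.48.137.94:
  /20 158.214.224.0: no
  /25 134.48.137.0: MATCH
  /8 31.0.0.0: no
  /19 45.150.128.0: no
  /0 0.0.0.0: MATCH
Selected: next-hop 121.55.10.137 via eth1 (matched /25)


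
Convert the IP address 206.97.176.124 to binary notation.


206 = 11001110
97 = 01100001
176 = 10110000
124 = 01111100
Binary: 11001110.01100001.10110000.01111100


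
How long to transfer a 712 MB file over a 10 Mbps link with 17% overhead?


Effective throughput = 10 * (1 - 17/100) = 8.3 Mbps
File size in Mb = 712 * 8 = 5696 Mb
Time = 5696 / 8.3
Time = 686.2651 seconds


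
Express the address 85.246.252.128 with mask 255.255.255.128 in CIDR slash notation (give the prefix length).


Binary: 11111111.11111111.11111111.10000000
Count leading 1s
Prefix: /25


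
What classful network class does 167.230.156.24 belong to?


First octet: 167
Binary: 10100111
10xxxxxx -> Class B (128-191)
Class B, default mask 255.255.0.0 (/16)


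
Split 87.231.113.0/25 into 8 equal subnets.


New prefix = 25 + 3 = 28
Each subnet has 16 addresses
  87.231.113.0/28
  87.231.113.16/28
  87.231.113.32/28
  87.231.113.48/28
  87.231.113.64/28
  87.231.113.80/28
  87.231.113.96/28
  87.231.113.112/28
Subnets: 87.231.113.0/28, 87.231.113.16/28, 87.231.113.32/28, 87.231.113.48/28, 87.231.113.64/28, 87.231.113.80/28, 87.231.113.96/28, 87.231.113.112/28


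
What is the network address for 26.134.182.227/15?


IP:   00011010.10000110.10110110.11100011
Mask: 11111111.11111110.00000000.00000000
AND operation:
Net:  00011010.10000110.00000000.00000000
Network: 26.134.0.0/15


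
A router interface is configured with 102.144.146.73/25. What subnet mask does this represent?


/25 means 25 network bits, 7 host bits
Binary: 11111111111111111111111110000000
Mask: 255.255.255.128


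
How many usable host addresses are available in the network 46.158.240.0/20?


Host bits = 32 - 20 = 12
Total addresses = 2^12 = 4096
Usable = total - 2 (network and broadcast)
Usable hosts: 4094


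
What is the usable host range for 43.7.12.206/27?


Network: 43.7.12.192
Broadcast: 43.7.12.223
First usable = network + 1
Last usable = broadcast - 1
Range: 43.7.12.193 to 43.7.12.222


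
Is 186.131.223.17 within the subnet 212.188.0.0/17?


Subnet network: 212.188.0.0
Test IP AND mask: 186.131.128.0
No, 186.131.223.17 is not in 212.188.0.0/17


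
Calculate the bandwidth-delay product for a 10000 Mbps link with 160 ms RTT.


BDP = bandwidth * RTT
= 10000 Mbps * 160 ms
= 10000 * 1e6 * 160 / 1000 bits
= 1600000000 bits
= 200000000 bytes
= 195312.5 KB
BDP = 1600000000 bits (200000000 bytes)


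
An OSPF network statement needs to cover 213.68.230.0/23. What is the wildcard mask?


Subnet mask: 255.255.254.0
Wildcard = 255.255.255.255 - subnet mask
255 - 255 = 0
255 - 255 = 0
255 - 254 = 1
255 - 0 = 255
Wildcard: 0.0.1.255


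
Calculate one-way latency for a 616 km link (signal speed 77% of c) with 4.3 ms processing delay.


Speed = 0.77 * 3e5 km/s = 231000 km/s
Propagation delay = 616 / 231000 = 0.0027 s = 2.6667 ms
Processing delay = 4.3 ms
Total one-way latency = 6.9667 ms


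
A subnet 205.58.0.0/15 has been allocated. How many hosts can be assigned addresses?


Host bits = 32 - 15 = 17
Total addresses = 2^17 = 131072
Usable = total - 2 (network and broadcast)
Usable hosts: 131070


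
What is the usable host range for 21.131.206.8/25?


Network: 21.131.206.0
Broadcast: 21.131.206.127
First usable = network + 1
Last usable = broadcast - 1
Range: 21.131.206.1 to 21.131.206.126


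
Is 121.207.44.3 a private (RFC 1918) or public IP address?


RFC 1918 private ranges:
  10.0.0.0/8 (10.0.0.0 - 10.255.255.255)
  172.16.0.0/12 (172.16.0.0 - 172.31.255.255)
  192.168.0.0/16 (192.168.0.0 - 192.168.255.255)
Public (not in any RFC 1918 range)


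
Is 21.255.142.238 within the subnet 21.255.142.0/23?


Subnet network: 21.255.142.0
Test IP AND mask: 21.255.142.0
Yes, 21.255.142.238 is in 21.255.142.0/23
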